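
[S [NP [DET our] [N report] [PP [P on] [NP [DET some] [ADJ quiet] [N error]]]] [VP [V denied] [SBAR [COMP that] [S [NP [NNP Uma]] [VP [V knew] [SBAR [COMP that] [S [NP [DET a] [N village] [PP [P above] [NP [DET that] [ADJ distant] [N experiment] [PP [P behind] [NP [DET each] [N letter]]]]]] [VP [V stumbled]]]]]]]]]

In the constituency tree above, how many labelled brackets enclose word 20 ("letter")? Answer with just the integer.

Counting open brackets not yet closed at "letter": [S [VP [SBAR [S [VP [SBAR [S [NP [PP [NP [PP [NP [N = 13.

13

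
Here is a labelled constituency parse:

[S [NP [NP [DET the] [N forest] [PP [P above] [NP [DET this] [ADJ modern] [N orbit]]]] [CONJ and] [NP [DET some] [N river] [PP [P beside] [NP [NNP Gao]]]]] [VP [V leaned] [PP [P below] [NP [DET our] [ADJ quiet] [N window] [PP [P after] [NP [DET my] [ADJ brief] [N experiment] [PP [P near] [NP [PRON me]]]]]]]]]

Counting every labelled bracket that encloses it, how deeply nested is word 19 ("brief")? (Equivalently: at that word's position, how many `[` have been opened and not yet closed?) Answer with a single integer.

Path from the root down to the word: S → VP → PP → NP → PP → NP → ADJ. That is 7 enclosing brackets.

7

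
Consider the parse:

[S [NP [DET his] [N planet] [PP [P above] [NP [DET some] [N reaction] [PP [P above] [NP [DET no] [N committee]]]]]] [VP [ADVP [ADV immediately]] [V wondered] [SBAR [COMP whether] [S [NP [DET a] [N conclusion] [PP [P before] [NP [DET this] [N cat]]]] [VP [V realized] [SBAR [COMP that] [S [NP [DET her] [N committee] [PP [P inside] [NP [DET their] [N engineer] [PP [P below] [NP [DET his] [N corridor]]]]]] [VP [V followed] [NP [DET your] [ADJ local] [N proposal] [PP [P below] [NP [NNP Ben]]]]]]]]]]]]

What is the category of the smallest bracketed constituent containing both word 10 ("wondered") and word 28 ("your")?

Both words fall inside [VP immediately wondered whether a conclusion before this cat realized that her committee inside their engineer below his corridor followed your local proposal below Ben] (words 9–32), and no smaller constituent contains them both. Label: VP.

VP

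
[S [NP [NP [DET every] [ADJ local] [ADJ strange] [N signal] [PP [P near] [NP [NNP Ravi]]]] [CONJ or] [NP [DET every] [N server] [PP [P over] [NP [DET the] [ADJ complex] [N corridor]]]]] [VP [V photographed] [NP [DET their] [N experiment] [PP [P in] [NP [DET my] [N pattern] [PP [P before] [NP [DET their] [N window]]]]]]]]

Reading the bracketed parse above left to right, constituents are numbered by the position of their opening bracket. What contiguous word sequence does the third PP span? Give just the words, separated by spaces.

in my pattern before their window

In left-to-right order the PP constituents are "near Ravi"; "over the complex corridor"; "in my pattern before their window"; "before their window". Number 3 is "in my pattern before their window".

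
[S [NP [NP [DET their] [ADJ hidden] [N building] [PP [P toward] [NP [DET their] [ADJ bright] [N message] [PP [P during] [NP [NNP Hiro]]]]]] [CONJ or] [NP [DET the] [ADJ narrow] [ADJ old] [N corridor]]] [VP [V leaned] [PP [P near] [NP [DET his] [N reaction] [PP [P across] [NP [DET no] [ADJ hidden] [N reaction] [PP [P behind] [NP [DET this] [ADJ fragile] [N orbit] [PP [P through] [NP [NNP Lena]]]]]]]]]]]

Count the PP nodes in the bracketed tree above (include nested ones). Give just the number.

6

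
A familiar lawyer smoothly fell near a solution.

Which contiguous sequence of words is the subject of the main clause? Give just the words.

a familiar lawyer

The subject of the main clause is the NP immediately before the verb "fell": "a familiar lawyer".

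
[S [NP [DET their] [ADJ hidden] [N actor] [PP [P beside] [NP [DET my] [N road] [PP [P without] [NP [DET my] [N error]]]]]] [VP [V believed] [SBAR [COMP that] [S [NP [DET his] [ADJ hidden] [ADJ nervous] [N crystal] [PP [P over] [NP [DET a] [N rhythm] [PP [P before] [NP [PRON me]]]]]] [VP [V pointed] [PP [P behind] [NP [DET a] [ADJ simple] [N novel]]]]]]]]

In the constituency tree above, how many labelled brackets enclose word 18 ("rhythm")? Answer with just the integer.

8

The word sits inside N, which is inside NP, inside PP, inside NP, inside S, inside SBAR, inside VP, inside S — 8 brackets in all.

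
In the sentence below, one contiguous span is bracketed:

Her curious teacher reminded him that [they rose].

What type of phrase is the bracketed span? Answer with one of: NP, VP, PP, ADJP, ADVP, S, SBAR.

The span is built around the head "rose" — a clause (S).

S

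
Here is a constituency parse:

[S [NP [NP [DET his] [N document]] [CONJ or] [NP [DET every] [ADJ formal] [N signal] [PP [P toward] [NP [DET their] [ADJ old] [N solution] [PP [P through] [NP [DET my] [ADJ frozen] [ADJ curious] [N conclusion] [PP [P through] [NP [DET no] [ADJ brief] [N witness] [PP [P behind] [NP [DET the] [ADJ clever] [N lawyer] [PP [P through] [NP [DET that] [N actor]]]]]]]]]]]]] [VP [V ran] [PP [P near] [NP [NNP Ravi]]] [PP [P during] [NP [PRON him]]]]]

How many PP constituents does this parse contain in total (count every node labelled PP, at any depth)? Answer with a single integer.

Scanning left to right, an opening `[PP` appears at word positions 7, 11, 16, 20, 24, 28, 30 — 7 in total.

7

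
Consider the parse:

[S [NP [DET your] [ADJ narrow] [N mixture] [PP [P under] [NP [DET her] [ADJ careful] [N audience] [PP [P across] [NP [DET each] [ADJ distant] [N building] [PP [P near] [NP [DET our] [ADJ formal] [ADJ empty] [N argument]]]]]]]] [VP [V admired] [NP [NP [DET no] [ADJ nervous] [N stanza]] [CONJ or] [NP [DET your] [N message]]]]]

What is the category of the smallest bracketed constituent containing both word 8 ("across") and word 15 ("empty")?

Word 8 lies under S → NP → PP → NP → PP → P; word 15 lies under S → NP → PP → NP → PP → NP → PP → NP → ADJ. The lowest shared node is the PP.

PP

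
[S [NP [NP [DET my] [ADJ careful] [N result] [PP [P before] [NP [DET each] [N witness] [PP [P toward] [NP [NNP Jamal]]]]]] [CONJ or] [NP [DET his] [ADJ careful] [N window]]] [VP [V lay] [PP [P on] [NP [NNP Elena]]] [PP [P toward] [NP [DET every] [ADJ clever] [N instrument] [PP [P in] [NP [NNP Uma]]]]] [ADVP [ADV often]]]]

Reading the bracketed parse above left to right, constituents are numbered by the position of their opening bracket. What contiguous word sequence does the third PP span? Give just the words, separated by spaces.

on Elena

Opening `[PP` markers occur at word positions 4, 7, 14, 16, 20; the third of these opens the constituent [PP on Elena].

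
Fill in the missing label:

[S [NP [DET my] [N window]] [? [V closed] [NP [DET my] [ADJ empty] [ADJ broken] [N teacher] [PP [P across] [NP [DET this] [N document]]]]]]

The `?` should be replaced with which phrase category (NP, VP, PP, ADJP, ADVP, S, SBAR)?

VP

A constituent whose immediate children are V 'closed', NP is a verb phrase: VP.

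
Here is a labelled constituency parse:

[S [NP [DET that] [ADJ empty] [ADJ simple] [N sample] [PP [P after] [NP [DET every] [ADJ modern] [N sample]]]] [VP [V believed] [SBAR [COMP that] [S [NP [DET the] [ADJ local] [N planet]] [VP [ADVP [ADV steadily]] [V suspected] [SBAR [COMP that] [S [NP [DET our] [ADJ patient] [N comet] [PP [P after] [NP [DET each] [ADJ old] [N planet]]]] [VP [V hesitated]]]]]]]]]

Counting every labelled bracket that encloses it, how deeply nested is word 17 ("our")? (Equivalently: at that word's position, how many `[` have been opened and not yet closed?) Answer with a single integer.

Counting open brackets not yet closed at "our": [S [VP [SBAR [S [VP [SBAR [S [NP [DET = 9.

9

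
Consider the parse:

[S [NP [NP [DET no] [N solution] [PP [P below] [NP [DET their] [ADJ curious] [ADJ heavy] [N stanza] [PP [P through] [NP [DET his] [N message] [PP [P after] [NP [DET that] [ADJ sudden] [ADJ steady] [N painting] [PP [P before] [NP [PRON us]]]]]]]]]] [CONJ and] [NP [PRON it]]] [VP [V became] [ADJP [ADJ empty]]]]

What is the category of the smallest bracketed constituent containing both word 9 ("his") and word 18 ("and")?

NP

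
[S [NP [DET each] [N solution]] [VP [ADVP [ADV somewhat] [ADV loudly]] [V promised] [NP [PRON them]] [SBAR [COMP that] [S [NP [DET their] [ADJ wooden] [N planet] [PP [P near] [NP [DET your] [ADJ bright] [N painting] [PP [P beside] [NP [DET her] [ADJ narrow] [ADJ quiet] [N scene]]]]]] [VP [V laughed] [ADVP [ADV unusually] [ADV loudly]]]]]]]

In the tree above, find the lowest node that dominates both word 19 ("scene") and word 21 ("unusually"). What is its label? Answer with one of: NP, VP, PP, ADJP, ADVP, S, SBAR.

The smallest bracket enclosing both words is [S their wooden planet near your bright painting beside her narrow quiet scene laughed unusually loudly], so the label is S.

S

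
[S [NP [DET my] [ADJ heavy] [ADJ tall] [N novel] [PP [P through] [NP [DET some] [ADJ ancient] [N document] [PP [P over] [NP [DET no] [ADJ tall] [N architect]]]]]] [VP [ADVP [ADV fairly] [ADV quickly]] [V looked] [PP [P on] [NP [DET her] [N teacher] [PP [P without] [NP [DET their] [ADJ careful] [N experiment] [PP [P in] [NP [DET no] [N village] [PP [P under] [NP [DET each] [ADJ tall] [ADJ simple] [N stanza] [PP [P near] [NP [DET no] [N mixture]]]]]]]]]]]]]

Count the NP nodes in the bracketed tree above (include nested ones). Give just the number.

Listing each NP by its span: [NP my heavy tall novel through some ancient document over no tall architect]; [NP some ancient document over no tall architect]; [NP no tall architect]; [NP her teacher without their careful experiment in no village under each tall simple stanza near no mixture]; [NP their careful experiment in no village under each tall simple stanza near no mixture]; [NP no village under each tall simple stanza near no mixture] … — that makes 8.

8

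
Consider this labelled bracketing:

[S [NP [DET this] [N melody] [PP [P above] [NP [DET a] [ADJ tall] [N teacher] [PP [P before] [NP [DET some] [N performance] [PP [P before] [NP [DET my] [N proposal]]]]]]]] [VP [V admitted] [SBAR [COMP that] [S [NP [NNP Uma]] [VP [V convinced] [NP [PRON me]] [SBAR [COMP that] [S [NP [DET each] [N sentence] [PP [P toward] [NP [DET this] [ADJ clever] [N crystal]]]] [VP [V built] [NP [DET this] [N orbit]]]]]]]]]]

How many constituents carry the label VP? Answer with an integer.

3

Listing each VP by its span: [VP admitted that Uma convinced me that each sentence toward this clever crystal built this orbit]; [VP convinced me that each sentence toward this clever crystal built this orbit]; [VP built this orbit] — that makes 3.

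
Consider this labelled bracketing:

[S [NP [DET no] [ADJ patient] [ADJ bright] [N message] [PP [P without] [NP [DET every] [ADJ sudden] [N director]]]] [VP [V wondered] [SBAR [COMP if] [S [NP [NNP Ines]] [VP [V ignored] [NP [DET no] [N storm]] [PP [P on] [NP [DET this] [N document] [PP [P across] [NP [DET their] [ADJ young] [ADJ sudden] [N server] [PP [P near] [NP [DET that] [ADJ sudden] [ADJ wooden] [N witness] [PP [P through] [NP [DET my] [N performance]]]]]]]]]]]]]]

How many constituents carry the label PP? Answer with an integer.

Listing each PP by its span: [PP without every sudden director]; [PP on this document across their young sudden server near that sudden wooden witness through my performance]; [PP across their young sudden server near that sudden wooden witness through my performance]; [PP near that sudden wooden witness through my performance]; [PP through my performance] — that makes 5.

5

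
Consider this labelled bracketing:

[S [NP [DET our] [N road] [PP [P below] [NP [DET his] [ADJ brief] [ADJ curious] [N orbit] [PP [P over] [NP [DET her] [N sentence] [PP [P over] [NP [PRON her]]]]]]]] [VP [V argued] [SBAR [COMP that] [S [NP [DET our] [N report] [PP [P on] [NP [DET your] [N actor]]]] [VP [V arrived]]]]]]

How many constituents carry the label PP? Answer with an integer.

4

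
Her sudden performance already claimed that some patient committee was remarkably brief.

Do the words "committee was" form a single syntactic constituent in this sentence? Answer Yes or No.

The smallest constituent containing the whole sequence is the clause [S some patient committee was remarkably brief], but the sequence is only part of it — it straddles the boundary between noun phrase "some patient committee" and verb phrase "was remarkably brief".

No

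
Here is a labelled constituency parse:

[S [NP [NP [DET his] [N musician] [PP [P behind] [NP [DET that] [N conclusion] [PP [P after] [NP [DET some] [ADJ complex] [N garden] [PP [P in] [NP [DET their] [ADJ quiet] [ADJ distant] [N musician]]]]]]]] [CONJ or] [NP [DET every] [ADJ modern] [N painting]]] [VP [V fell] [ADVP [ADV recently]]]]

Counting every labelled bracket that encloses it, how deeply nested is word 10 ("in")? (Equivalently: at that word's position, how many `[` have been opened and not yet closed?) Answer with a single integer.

Path from the root down to the word: S → NP → NP → PP → NP → PP → NP → PP → P. That is 9 enclosing brackets.

9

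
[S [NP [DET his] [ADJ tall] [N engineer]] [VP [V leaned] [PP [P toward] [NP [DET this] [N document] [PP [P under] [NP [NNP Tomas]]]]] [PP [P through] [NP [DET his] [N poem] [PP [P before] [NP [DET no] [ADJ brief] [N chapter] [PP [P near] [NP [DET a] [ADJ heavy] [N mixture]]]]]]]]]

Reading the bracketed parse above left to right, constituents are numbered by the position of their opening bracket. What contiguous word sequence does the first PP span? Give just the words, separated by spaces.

toward this document under Tomas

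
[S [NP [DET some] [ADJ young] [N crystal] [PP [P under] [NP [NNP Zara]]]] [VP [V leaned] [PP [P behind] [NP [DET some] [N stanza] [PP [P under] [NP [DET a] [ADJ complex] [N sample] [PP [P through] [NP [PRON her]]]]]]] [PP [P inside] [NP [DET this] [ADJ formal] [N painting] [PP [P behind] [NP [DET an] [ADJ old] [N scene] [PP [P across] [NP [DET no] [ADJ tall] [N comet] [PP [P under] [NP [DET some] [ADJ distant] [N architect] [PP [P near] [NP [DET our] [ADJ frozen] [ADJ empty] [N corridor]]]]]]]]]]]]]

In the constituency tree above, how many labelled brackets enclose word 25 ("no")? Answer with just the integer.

Path from the root down to the word: S → VP → PP → NP → PP → NP → PP → NP → DET. That is 9 enclosing brackets.

9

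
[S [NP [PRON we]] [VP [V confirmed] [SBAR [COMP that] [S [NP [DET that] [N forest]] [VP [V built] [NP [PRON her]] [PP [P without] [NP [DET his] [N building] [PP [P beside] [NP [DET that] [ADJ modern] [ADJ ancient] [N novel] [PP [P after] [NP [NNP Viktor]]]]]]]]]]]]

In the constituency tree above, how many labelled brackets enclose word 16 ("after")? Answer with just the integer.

The word sits inside P, which is inside PP, inside NP, inside PP, inside NP, inside PP, inside VP, inside S, inside SBAR, inside VP, inside S — 11 brackets in all.

11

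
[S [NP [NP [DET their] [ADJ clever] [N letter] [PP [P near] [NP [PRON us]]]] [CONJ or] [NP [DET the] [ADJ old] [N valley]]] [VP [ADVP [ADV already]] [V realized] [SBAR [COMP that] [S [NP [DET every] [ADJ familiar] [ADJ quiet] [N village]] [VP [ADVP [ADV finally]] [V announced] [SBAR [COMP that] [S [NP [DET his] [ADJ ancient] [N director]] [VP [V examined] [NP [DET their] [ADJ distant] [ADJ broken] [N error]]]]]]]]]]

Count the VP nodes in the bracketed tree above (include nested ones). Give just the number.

3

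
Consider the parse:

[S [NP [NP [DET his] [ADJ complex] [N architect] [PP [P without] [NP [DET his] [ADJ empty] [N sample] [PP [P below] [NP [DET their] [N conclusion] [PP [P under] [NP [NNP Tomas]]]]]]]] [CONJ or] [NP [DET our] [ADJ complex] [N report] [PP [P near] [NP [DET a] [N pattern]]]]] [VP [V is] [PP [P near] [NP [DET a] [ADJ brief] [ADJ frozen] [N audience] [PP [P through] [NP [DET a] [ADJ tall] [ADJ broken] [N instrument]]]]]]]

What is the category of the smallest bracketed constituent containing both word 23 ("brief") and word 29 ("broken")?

NP

The smallest bracket enclosing both words is [NP a brief frozen audience through a tall broken instrument], so the label is NP.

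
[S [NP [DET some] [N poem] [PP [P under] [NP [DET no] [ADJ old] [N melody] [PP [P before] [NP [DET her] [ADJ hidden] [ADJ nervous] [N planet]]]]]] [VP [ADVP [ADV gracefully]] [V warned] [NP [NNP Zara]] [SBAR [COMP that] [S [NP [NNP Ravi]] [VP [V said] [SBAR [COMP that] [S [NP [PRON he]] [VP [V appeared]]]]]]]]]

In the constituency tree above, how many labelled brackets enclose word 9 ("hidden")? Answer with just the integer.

The word sits inside ADJ, which is inside NP, inside PP, inside NP, inside PP, inside NP, inside S — 7 brackets in all.

7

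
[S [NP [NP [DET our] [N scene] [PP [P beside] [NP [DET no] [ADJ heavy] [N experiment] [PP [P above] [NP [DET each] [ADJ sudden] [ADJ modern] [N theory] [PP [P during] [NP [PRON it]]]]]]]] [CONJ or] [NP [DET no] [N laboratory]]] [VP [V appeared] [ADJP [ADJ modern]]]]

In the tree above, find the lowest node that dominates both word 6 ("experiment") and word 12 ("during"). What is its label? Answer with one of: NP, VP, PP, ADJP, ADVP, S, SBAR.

Both words fall inside [NP no heavy experiment above each sudden modern theory during it] (words 4–13), and no smaller constituent contains them both. Label: NP.

NP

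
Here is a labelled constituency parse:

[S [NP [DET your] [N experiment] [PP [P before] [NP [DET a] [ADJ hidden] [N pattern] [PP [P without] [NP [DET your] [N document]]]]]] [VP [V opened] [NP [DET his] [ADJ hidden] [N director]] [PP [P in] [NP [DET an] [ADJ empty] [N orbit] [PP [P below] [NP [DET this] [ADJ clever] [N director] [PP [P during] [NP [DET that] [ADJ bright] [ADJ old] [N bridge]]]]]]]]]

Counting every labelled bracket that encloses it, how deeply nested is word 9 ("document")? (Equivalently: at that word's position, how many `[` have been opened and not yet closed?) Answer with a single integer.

7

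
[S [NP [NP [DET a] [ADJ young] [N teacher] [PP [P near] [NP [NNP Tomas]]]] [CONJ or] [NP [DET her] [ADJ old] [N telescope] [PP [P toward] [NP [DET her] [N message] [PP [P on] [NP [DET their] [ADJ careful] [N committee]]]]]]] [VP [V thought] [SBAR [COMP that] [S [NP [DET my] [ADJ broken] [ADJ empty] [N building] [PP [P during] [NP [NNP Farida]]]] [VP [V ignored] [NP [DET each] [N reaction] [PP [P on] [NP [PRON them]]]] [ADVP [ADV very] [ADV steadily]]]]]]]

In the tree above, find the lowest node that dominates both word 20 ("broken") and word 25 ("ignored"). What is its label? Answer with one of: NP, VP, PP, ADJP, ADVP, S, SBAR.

S

The smallest bracket enclosing both words is [S my broken empty building during Farida ignored each reaction on them very steadily], so the label is S.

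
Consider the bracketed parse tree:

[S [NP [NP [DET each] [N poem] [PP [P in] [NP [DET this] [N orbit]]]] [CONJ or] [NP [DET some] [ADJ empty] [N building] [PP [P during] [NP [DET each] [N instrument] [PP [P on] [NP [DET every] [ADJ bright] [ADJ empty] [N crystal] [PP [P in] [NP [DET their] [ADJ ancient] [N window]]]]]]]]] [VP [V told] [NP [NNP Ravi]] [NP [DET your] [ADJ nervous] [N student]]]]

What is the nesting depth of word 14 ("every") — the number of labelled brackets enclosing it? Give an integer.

8

Counting open brackets not yet closed at "every": [S [NP [NP [PP [NP [PP [NP [DET = 8.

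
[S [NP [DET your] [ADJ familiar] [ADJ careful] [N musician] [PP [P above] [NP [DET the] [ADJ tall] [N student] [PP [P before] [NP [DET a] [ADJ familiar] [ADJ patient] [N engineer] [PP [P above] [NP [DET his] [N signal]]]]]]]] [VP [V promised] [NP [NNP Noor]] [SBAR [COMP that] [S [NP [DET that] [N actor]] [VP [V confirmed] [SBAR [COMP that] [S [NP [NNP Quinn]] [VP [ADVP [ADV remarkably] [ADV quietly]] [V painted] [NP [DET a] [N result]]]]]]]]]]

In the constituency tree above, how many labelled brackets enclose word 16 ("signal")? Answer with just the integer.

Path from the root down to the word: S → NP → PP → NP → PP → NP → PP → NP → N. That is 9 enclosing brackets.

9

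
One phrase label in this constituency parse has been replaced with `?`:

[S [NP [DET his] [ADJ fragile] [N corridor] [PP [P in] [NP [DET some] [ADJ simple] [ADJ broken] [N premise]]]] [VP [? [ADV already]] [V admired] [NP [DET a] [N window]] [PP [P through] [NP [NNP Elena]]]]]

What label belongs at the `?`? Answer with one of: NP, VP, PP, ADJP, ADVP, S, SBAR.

ADVP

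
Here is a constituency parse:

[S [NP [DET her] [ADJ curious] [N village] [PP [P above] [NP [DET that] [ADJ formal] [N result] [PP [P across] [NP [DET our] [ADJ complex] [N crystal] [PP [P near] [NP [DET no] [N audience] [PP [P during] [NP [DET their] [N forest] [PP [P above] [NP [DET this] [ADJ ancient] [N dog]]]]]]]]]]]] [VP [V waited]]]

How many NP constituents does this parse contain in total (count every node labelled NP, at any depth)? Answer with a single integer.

Listing each NP by its span: [NP her curious village above that formal result across our complex crystal near no audience during their forest above this ancient dog]; [NP that formal result across our complex crystal near no audience during their forest above this ancient dog]; [NP our complex crystal near no audience during their forest above this ancient dog]; [NP no audience during their forest above this ancient dog]; [NP their forest above this ancient dog]; [NP this ancient dog] — that makes 6.

6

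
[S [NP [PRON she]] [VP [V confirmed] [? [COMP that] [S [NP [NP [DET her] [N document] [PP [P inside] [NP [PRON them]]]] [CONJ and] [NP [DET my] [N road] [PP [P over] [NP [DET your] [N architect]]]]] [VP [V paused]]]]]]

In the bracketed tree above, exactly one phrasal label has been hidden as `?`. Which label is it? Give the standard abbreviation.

Looking at what the `?` directly dominates — COMP 'that', S — this is a subordinate clause (SBAR).

SBAR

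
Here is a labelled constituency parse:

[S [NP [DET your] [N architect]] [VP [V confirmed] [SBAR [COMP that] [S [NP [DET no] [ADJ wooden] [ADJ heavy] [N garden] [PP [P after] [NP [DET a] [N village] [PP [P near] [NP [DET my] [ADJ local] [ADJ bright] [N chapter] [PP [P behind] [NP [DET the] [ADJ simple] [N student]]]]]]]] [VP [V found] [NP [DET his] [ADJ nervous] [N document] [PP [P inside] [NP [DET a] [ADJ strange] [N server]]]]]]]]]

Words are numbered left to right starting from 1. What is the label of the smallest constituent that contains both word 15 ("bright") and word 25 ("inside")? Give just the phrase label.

S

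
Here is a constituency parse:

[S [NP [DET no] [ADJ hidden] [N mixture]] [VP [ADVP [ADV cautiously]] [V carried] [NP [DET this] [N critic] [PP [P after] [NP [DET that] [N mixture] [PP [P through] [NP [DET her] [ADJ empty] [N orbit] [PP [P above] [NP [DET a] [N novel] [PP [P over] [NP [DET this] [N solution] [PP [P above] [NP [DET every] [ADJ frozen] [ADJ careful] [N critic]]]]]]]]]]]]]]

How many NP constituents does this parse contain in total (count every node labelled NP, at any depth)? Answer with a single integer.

Scanning left to right, an opening `[NP` appears at word positions 1, 6, 9, 12, 16, 19, 22 — 7 in total.

7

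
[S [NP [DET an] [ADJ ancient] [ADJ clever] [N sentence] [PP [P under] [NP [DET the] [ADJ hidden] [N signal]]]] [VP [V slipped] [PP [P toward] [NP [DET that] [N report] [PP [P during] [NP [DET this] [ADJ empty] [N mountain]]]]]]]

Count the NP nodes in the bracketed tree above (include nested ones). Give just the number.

4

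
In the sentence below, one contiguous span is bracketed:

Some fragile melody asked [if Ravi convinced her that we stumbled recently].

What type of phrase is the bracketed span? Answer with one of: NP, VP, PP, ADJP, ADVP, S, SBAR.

SBAR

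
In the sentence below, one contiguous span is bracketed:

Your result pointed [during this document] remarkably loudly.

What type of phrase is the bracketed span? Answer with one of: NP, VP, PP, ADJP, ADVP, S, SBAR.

PP

The span is built around the preposition "during" — a prepositional phrase (PP).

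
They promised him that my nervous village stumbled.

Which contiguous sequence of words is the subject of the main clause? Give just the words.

they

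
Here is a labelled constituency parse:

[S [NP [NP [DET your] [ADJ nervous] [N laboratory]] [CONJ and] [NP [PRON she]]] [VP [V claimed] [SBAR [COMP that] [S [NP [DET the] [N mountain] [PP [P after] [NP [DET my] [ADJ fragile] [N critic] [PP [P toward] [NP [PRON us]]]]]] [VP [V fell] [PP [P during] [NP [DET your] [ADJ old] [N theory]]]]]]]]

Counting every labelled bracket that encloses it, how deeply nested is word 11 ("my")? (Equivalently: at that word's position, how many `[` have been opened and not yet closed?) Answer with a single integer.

Counting open brackets not yet closed at "my": [S [VP [SBAR [S [NP [PP [NP [DET = 8.

8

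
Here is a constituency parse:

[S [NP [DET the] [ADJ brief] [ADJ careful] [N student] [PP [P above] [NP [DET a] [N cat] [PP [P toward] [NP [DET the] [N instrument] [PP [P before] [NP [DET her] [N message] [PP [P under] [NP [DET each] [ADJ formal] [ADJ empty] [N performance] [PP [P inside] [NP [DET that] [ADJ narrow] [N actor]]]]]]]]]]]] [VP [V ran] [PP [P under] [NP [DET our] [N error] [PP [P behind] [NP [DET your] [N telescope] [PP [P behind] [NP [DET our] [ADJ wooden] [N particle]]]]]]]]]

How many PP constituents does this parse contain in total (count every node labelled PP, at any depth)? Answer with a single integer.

8

Scanning left to right, an opening `[PP` appears at word positions 5, 8, 11, 14, 19, 24, 27, 30 — 8 in total.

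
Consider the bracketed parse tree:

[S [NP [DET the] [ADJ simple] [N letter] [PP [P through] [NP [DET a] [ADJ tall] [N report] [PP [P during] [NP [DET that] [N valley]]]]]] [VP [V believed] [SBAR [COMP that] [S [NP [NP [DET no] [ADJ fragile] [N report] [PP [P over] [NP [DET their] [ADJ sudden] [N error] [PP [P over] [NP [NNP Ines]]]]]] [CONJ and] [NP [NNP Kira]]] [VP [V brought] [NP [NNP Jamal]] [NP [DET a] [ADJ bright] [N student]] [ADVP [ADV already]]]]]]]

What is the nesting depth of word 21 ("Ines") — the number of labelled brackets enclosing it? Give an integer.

Path from the root down to the word: S → VP → SBAR → S → NP → NP → PP → NP → PP → NP → NNP. That is 11 enclosing brackets.

11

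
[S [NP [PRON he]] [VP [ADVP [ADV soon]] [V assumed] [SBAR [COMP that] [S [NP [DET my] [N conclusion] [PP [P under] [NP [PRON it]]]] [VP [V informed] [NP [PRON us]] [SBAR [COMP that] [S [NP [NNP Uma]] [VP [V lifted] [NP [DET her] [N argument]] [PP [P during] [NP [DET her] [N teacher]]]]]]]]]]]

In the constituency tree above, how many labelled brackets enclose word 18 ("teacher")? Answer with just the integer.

11

Path from the root down to the word: S → VP → SBAR → S → VP → SBAR → S → VP → PP → NP → N. That is 11 enclosing brackets.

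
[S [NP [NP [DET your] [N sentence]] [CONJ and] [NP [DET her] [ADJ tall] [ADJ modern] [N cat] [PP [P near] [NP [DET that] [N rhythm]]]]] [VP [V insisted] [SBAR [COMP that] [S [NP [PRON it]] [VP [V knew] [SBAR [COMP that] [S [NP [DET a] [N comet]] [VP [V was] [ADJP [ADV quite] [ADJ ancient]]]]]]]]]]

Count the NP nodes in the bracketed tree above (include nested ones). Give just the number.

6

Scanning left to right, an opening `[NP` appears at word positions 1, 1, 4, 9, 13, 16 — 6 in total.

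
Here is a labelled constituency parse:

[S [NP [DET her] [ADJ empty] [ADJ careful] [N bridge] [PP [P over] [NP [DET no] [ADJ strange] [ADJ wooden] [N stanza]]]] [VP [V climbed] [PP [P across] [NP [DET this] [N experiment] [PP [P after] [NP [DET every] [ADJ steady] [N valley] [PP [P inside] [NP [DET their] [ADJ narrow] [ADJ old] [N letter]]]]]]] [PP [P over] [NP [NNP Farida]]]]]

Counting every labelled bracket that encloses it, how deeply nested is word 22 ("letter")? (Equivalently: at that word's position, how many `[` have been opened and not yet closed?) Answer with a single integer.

9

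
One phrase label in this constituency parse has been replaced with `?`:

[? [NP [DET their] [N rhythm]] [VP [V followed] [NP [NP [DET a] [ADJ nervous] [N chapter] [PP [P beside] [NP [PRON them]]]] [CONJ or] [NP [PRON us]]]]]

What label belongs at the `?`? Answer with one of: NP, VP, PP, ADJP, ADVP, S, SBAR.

Looking at what the `?` directly dominates — NP, VP — this is a clause (S).

S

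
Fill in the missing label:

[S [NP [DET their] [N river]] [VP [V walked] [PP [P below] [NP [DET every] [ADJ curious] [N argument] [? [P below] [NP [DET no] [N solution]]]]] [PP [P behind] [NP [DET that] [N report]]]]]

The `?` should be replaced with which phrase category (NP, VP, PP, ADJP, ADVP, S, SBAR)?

Looking at what the `?` directly dominates — P 'below', NP — this is a prepositional phrase (PP).

PP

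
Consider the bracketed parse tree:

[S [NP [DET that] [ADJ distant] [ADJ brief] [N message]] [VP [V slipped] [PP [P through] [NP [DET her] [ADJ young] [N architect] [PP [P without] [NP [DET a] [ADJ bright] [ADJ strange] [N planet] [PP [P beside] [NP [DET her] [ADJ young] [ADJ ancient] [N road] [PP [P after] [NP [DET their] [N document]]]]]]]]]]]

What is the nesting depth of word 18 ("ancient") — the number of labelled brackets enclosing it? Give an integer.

9

Counting open brackets not yet closed at "ancient": [S [VP [PP [NP [PP [NP [PP [NP [ADJ = 9.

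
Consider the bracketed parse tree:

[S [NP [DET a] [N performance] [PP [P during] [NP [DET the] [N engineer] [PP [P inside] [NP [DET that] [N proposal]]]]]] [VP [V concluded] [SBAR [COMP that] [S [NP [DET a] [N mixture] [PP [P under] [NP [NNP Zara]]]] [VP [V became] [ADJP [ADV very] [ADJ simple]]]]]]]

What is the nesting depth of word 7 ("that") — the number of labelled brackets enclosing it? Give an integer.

Path from the root down to the word: S → NP → PP → NP → PP → NP → DET. That is 7 enclosing brackets.

7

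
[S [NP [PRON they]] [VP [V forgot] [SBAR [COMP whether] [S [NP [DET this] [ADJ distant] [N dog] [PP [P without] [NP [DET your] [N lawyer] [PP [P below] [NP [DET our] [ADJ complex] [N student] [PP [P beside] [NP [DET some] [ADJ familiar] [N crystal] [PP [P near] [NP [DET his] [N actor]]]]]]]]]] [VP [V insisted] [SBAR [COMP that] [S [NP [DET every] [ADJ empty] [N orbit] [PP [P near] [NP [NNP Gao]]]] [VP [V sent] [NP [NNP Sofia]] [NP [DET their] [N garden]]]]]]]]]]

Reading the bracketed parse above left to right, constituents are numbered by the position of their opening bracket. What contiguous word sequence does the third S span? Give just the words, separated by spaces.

every empty orbit near Gao sent Sofia their garden

The S opening brackets appear, in order, over: "they forgot whether this distant dog without your lawyer below our complex student beside some familiar crystal near his actor insisted that every empty orbit near Gao sent Sofia their garden"; "this distant dog without your lawyer below our complex student beside some familiar crystal near his actor insisted that every empty orbit near Gao sent Sofia their garden"; "every empty orbit near Gao sent Sofia their garden". The third one spans "every empty orbit near Gao sent Sofia their garden".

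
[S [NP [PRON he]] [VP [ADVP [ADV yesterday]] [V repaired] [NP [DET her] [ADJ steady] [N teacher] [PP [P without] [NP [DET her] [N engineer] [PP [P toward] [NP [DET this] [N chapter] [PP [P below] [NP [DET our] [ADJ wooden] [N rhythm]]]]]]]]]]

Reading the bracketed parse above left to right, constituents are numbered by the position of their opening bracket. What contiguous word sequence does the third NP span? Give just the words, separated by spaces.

The NP opening brackets appear, in order, over: "he"; "her steady teacher without her engineer toward this chapter below our wooden rhythm"; "her engineer toward this chapter below our wooden rhythm"; "this chapter below our wooden rhythm"; "our wooden rhythm". The third one spans "her engineer toward this chapter below our wooden rhythm".

her engineer toward this chapter below our wooden rhythm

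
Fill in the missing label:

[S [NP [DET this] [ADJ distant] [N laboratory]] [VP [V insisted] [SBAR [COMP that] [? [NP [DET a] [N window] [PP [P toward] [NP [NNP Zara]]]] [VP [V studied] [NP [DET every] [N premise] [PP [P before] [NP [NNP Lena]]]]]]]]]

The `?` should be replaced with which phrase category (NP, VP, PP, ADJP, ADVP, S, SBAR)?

S

The `?` node immediately contains: NP, VP. That is the internal structure of a clause, so the label is S.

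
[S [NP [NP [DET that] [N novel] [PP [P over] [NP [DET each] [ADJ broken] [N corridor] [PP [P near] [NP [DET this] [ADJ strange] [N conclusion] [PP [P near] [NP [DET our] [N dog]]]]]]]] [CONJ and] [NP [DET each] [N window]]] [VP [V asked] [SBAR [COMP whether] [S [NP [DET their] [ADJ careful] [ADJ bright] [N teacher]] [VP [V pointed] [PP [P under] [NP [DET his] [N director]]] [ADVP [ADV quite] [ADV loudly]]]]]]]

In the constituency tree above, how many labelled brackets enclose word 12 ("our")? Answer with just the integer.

Counting open brackets not yet closed at "our": [S [NP [NP [PP [NP [PP [NP [PP [NP [DET = 10.

10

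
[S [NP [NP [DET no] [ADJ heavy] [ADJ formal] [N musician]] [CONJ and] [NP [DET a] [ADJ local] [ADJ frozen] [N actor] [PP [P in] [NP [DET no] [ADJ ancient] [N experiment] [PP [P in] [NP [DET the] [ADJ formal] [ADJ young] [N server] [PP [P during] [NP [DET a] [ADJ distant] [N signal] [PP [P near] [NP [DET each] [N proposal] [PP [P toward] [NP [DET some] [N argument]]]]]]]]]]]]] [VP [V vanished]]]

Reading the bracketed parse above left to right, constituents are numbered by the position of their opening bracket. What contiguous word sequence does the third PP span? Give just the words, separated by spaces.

during a distant signal near each proposal toward some argument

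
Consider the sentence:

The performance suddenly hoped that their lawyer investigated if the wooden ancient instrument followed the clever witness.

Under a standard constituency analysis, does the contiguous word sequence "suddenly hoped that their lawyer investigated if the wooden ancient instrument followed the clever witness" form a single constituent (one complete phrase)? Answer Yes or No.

Yes

The sequence corresponds to a single VP node — the verb phrase "suddenly hoped that their lawyer investigated if the wooden ancient instrument followed the clever witness".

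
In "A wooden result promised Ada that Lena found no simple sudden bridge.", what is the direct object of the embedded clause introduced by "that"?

no simple sudden bridge

The verb of the embedded clause introduced by "that" is "found"; its direct object is the NP "no simple sudden bridge".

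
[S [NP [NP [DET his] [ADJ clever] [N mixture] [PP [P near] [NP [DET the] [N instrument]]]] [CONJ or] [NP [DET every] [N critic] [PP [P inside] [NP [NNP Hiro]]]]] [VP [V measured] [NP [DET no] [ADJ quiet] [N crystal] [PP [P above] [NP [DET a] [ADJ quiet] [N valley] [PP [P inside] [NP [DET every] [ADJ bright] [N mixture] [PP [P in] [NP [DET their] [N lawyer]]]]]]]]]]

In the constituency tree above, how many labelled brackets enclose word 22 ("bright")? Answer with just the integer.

8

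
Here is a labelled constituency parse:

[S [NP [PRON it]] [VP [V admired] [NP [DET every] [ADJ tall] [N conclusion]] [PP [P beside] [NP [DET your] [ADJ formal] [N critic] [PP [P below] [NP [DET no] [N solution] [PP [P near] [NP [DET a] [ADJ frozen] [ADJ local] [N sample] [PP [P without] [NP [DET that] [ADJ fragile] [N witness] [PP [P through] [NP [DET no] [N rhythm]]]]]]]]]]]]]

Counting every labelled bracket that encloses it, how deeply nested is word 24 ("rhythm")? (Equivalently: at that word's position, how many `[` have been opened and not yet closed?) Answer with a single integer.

Counting open brackets not yet closed at "rhythm": [S [VP [PP [NP [PP [NP [PP [NP [PP [NP [PP [NP [N = 13.

13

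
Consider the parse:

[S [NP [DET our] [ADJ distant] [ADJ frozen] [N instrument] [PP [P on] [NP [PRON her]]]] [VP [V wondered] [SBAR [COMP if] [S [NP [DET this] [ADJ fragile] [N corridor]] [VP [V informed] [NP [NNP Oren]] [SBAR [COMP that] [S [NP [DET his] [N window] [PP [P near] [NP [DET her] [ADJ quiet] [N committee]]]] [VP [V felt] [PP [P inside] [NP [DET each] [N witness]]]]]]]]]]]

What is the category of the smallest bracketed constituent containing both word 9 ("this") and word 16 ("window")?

S

Word 9 lies under S → VP → SBAR → S → NP → DET; word 16 lies under S → VP → SBAR → S → VP → SBAR → S → NP → N. The lowest shared node is the S.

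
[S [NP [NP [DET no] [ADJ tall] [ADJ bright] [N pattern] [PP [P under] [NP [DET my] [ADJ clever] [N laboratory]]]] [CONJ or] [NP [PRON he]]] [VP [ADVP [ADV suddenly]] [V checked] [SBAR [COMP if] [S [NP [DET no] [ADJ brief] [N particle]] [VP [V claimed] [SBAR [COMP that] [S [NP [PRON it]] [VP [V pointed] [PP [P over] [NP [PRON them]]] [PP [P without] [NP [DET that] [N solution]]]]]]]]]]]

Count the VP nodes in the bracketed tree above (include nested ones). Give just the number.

Scanning left to right, an opening `[VP` appears at word positions 11, 17, 20 — 3 in total.

3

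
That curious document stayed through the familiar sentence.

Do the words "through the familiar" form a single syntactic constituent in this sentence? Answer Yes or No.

No

The sequence begins inside the preposition "through" and ends inside the noun phrase "the familiar sentence"; it crosses a phrase boundary, so no single node in the tree spans exactly those words.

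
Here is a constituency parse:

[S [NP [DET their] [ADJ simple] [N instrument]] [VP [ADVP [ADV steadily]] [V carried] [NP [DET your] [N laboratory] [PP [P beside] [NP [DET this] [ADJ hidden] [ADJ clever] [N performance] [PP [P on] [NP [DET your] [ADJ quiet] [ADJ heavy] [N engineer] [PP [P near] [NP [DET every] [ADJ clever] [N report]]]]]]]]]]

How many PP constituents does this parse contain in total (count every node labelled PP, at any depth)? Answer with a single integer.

Scanning left to right, an opening `[PP` appears at word positions 8, 13, 18 — 3 in total.

3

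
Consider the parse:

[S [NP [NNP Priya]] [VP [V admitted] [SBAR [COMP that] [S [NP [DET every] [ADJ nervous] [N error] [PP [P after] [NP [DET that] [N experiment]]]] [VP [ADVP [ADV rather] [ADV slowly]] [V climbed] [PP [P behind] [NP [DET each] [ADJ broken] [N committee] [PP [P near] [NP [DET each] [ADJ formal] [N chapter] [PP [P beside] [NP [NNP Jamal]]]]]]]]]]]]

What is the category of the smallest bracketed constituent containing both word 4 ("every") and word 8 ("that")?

NP

Both words fall inside [NP every nervous error after that experiment] (words 4–9), and no smaller constituent contains them both. Label: NP.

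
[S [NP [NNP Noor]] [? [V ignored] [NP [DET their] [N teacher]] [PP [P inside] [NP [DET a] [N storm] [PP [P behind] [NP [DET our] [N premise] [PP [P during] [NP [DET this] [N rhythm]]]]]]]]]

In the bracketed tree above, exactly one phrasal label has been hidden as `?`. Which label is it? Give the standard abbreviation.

VP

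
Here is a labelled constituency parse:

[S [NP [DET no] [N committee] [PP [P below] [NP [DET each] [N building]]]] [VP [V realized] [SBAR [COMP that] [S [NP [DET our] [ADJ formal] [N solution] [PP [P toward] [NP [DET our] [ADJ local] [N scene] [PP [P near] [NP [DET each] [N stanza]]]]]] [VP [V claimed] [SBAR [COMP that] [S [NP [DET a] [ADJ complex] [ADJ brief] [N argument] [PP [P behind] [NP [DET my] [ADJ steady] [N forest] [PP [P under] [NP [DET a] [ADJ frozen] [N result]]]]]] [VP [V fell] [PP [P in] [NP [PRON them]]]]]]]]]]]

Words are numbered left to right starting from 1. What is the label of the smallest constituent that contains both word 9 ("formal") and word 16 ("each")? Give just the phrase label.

NP

The smallest bracket enclosing both words is [NP our formal solution toward our local scene near each stanza], so the label is NP.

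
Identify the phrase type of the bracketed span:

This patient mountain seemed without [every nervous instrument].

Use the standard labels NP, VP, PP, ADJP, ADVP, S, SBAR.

NP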